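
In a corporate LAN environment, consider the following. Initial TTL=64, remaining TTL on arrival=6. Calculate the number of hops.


Given: initial TTL = 64, received TTL = 6
Hops = initial TTL - received TTL
Hops = 64 - 6 = 58

58


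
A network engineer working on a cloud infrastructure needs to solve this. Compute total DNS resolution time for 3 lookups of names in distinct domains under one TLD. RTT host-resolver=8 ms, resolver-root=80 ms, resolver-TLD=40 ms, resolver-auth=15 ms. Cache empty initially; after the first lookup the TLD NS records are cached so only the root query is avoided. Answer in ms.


Lookup 1 (cold cache): local + root + TLD + auth = 8 + 80 + 40 + 15 = 143 ms
Lookups 2..3 (TLD NS cached -> skip root; new domain -> still ask TLD and auth): local + TLD + auth = 8 + 40 + 15 = 63 ms each
Remaining 2 lookups: 2 * 63 = 126 ms
Total = 143 + 126 = 269 ms

269


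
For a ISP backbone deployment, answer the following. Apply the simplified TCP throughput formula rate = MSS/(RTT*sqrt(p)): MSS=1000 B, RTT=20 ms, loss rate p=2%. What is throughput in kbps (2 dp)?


Given: MSS = 1000 bytes, RTT = 20 ms, loss = 2%
RTT in seconds = 20 / 1000 = 0.02
Loss rate = 2% = 0.02
sqrt(loss) = sqrt(0.02) = 0.141421356237
Throughput (bytes/s) = 1000 / (0.02 * 0.141421356237) = 353553.3906
Throughput (kbps) = 353553.3906 * 8 / 1000 = 2828.427125 -> 2828.43 kbps (2 dp)

2828.43


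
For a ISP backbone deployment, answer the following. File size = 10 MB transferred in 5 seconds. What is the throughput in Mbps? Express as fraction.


Given: file = 10 MB, time = 5 s
File in Mb = 10 * 8 = 80 Mb
Throughput = 80 / 5 Mbps
Throughput = 16 Mbps

16


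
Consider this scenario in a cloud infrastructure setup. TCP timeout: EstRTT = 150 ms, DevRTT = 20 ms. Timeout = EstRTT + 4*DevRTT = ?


Given: EstRTT = 150 ms, DevRTT = 20 ms
Timeout = EstRTT + 4 * DevRTT
4 * DevRTT = 4 * 20 = 80
Timeout = 150 + 80 = 230 ms

230


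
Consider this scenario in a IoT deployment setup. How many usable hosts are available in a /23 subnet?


Given: subnet mask /23
Host bits = 32 - 23 = 9
Total addresses = 2^9 = 512
Usable hosts = 512 - 2 (network + broadcast) = 510

510


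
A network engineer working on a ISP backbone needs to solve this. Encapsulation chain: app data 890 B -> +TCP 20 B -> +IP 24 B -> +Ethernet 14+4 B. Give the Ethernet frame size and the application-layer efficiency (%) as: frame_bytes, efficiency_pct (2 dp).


TCP segment = 890 + 20 = 910 B
IP packet = 910 + 24 = 934 B
Ethernet frame = 934 + 14 + 4 = 952 B
Efficiency = app / frame = 890 / 952 = 0.934874 = 93.4874% -> 93.49% (2 dp)

952, 93.49


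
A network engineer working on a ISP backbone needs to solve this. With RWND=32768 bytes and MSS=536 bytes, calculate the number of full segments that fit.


Given: RWND = 32768 bytes, MSS = 536 bytes
Full segments = floor(RWND / MSS)
Full segments = floor(32768 / 536)
Full segments = floor(61.1343) = 61

61


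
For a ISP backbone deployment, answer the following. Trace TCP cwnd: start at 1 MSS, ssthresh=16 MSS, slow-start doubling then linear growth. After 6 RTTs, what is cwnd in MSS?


RTT 0: cwnd = 1 MSS (initial)
RTT 1: cwnd = 2 MSS (slow start, doubled)
RTT 2: cwnd = 4 MSS (slow start, doubled)
RTT 3: cwnd = 8 MSS (slow start, doubled)
RTT 4: cwnd = 16 MSS (slow start, doubled)
RTT 5: cwnd = 17 MSS (congestion avoidance, +1)
RTT 6: cwnd = 18 MSS (congestion avoidance, +1)

18


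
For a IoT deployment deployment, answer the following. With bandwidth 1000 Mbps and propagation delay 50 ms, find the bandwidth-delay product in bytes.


Given: bandwidth = 1000 Mbps, delay = 50 ms
BDP in bits = 1000 * 10^6 * 50 / 1000
BDP in bits = 50000000
BDP in bytes = 50000000 / 8 = 6250000

6250000


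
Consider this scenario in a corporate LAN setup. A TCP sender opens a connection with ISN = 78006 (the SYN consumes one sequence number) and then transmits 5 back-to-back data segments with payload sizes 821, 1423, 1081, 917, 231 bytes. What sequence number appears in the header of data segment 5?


The SYN occupies sequence number ISN = 78006, so the first data byte is ISN + 1 = 78007.
SEQ of data segment i = (ISN + 1) + sum of payload sizes of segments 1..i-1.
Segment 1: SEQ = 78007, payload = 821 bytes
Segment 2: SEQ = 78828, payload = 1423 bytes
Segment 3: SEQ = 80251, payload = 1081 bytes
Segment 4: SEQ = 81332, payload = 917 bytes
Segment 5: SEQ = 82249, payload = 231 bytes
SEQ of segment 5 = 78007 + 821 + 1423 + 1081 + 917 = 82249

82249


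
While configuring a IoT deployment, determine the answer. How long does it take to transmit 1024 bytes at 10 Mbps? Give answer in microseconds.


Given: packet = 1024 bytes, bandwidth = 10 Mbps
Packet in bits = 1024 * 8 = 8192 bits
Bandwidth = 10 * 10^6 = 10000000 bps
Time = 8192 / 10000000 seconds
Time in us = 8192 * 10^6 / 10000000 = 819.2

819.2


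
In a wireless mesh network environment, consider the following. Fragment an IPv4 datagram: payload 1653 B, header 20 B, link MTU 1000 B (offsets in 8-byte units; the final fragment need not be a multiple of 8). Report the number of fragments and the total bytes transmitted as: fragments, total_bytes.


Max data per non-final fragment = floor((MTU - header)/8)*8 = floor((1000 - 20)/8)*8 = floor(980/8)*8 = 976 B
Final fragment needs no 8-byte alignment: it can carry up to MTU - header = 980 B
Non-final fragments needed = ceil((payload - 980) / 976) = ceil(673/976) = ceil(0.6895) = 1
Number of fragments = 1 + 1 = 2
Fragment sizes (data): 1 * 976 B + 677 B (last, 677 <= 980 OK)
Total bytes sent = payload + n_frags * header = 1653 + 2*20 = 1653 + 40 = 1693 B

2, 1693


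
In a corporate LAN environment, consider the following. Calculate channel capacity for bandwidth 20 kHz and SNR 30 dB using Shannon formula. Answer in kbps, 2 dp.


Given: B = 20 kHz, SNR = 30 dB
SNR linear = 10^(30/10) = 1000
1 + SNR = 1001
log2(1001) = 9.9672262588
C = 20 * 1000 * 9.9672262588 = 199344.5252 bps
C = 199.344525 kbps -> 199.34 kbps (2 dp)

199.34


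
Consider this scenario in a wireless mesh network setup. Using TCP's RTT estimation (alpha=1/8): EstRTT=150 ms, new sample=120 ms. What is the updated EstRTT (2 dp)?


Given: EstRTT = 150 ms, SampleRTT = 120 ms, alpha = 1/8
New EstRTT = (1 - alpha) * EstRTT + alpha * SampleRTT
(7/8) * 150 = 131.25
(1/8) * 120 = 15
New EstRTT = 131.25 + 15 = 146.25 ms -> 146.25 ms (2 dp)

146.25


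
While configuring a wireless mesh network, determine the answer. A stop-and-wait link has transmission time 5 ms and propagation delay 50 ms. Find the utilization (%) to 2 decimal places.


Given: Ttrans = 5 ms, Tprop = 50 ms
RTT = 2 * Tprop = 2 * 50 = 100 ms
U = Ttrans / (Ttrans + RTT)
U = 5 / (5 + 100)
U = 5 / 105 = 0.047619
U% = 4.76%

4.76


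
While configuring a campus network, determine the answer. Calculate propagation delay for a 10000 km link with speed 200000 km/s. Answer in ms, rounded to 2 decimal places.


Given: distance = 10000 km, speed = 200000 km/s
Delay = distance / speed = 10000 / 200000 seconds
Delay in ms = 10000 * 1000 / 200000
Delay = 50.0000 ms
Rounded to 2 dp = 50.00 ms

50.00


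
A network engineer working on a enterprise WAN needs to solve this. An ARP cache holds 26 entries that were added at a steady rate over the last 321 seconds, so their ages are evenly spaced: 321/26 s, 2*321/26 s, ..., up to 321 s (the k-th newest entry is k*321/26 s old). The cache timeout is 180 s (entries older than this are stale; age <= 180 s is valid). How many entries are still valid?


Ages are k * 321/26 s for k = 1..26 (spacing = 12.3462 s).
Entry k is valid iff k * 321/26 <= 180 iff k <= 26 * 180 / 321 = 14.5794
n_valid = floor(14.5794) = 14
(n_stale = 26 - 14 = 12)

14


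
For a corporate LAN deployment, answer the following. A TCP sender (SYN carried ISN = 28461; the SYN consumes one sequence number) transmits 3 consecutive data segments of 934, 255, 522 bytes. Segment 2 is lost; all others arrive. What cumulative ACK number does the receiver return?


SYN uses sequence number 28461; first data byte = ISN + 1 = 28462.
Segment 1: SEQ = 28462, len = 934 B, covers [28462, 29395]
Segment 2: SEQ = 29396, len = 255 B, covers [29396, 29650] [LOST]
Segment 3: SEQ = 29651, len = 522 B, covers [29651, 30172]
In-order data received: bytes [28462, 29395] (segments 1..1).
Segment 2 missing -> gap begins at byte 29396; later segments buffered out of order.
Cumulative ACK = next expected in-order byte = 28462 + 934 = 29396

29396


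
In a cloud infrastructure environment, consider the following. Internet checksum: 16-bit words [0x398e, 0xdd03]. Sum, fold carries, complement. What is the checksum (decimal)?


Given words: [0x398e, 0xdd03]
Step 1: Sum all words
Raw sum = 14734 + 56579 = 71313
Step 2: Fold carry: (5777 + 1) = 5778
One's complement = ~5778 & 0xFFFF = 59757

59757


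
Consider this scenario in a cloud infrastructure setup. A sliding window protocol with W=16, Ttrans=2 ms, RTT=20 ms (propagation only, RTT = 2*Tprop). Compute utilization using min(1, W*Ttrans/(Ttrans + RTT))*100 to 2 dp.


Given: W = 16, Ttrans = 2 ms, RTT = 20 ms (= 2 * Tprop, Tprop = 10 ms)
Cycle time = Ttrans + RTT = 2 + 20 = 22 ms (first packet sent until its ACK returns)
W * Ttrans = 16 * 2 = 32 ms of sending per cycle
W * Ttrans / (Ttrans + RTT) = 32 / 22 = 1.454545
U = min(1, 1.454545) = 1.000000
U% = 100.00%

100.00


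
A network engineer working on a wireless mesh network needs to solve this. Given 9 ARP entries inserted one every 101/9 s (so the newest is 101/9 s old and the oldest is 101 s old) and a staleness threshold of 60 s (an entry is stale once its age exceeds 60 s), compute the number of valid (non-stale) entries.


Ages are k * 101/9 s for k = 1..9 (spacing = 11.2222 s).
Entry k is valid iff k * 101/9 <= 60 iff k <= 9 * 60 / 101 = 5.3465
n_valid = floor(5.3465) = 5
(n_stale = 9 - 5 = 4)

5


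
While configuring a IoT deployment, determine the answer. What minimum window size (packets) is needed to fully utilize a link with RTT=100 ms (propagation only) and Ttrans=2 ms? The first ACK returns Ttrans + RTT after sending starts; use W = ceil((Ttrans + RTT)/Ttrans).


Given: Ttrans = 2 ms, RTT = 100 ms (= 2 * Tprop, Tprop = 50 ms)
Time until first ACK returns = Ttrans + RTT = 2 + 100 = 102 ms
Need W * Ttrans >= Ttrans + RTT  ->  W >= (Ttrans + RTT) / Ttrans
(Ttrans + RTT) / Ttrans = 102 / 2 = 51
W_min = ceil(51) = 51

51


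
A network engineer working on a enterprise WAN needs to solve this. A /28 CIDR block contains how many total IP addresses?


Given: CIDR prefix /28
Host bits = 32 - 28 = 4
Total addresses = 2^4 = 16

16


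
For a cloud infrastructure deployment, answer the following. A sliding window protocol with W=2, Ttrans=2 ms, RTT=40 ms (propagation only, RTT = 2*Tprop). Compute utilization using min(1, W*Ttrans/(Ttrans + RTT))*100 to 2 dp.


Given: W = 2, Ttrans = 2 ms, RTT = 40 ms (= 2 * Tprop, Tprop = 20 ms)
Cycle time = Ttrans + RTT = 2 + 40 = 42 ms (first packet sent until its ACK returns)
W * Ttrans = 2 * 2 = 4 ms of sending per cycle
W * Ttrans / (Ttrans + RTT) = 4 / 42 = 0.095238
U = min(1, 0.095238) = 0.095238
U% = 9.52%

9.52


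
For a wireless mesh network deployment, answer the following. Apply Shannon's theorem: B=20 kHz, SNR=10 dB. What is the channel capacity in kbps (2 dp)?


Given: B = 20 kHz, SNR = 10 dB
SNR linear = 10^(10/10) = 10
1 + SNR = 11
log2(11) = 3.4594316186
C = 20 * 1000 * 3.4594316186 = 69188.6324 bps
C = 69.188632 kbps -> 69.19 kbps (2 dp)

69.19


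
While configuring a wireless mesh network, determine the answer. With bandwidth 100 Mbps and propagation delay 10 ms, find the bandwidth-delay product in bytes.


Given: bandwidth = 100 Mbps, delay = 10 ms
BDP in bits = 100 * 10^6 * 10 / 1000
BDP in bits = 1000000
BDP in bytes = 1000000 / 8 = 125000

125000


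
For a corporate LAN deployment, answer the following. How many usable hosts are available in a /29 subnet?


Given: subnet mask /29
Host bits = 32 - 29 = 3
Total addresses = 2^3 = 8
Usable hosts = 8 - 2 (network + broadcast) = 6

6


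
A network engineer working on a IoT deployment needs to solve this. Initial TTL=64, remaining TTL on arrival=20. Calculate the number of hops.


Given: initial TTL = 64, received TTL = 20
Hops = initial TTL - received TTL
Hops = 64 - 20 = 44

44


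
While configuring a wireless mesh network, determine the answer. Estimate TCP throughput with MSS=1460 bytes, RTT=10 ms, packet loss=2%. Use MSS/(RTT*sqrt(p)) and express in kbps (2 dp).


Given: MSS = 1460 bytes, RTT = 10 ms, loss = 2%
RTT in seconds = 10 / 1000 = 0.01
Loss rate = 2% = 0.02
sqrt(loss) = sqrt(0.02) = 0.141421356237
Throughput (bytes/s) = 1460 / (0.01 * 0.141421356237) = 1032375.9005
Throughput (kbps) = 1032375.9005 * 8 / 1000 = 8259.007204 -> 8259.01 kbps (2 dp)

8259.01


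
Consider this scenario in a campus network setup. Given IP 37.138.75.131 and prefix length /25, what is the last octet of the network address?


Given: IP = 37.138.75.131, prefix = /25
Subnet mask = 255.255.255.128
Last octet of IP: 131
Last octet of mask: 128
Network last octet = 131 AND 128 = 128

128


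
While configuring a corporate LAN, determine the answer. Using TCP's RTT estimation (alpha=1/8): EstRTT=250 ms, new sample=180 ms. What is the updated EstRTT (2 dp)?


Given: EstRTT = 250 ms, SampleRTT = 180 ms, alpha = 1/8
New EstRTT = (1 - alpha) * EstRTT + alpha * SampleRTT
(7/8) * 250 = 218.75
(1/8) * 180 = 22.5
New EstRTT = 218.75 + 22.5 = 241.25 ms -> 241.25 ms (2 dp)

241.25


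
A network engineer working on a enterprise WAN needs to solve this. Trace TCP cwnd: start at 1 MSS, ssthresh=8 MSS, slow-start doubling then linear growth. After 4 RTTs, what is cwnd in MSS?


RTT 0: cwnd = 1 MSS (initial)
RTT 1: cwnd = 2 MSS (slow start, doubled)
RTT 2: cwnd = 4 MSS (slow start, doubled)
RTT 3: cwnd = 8 MSS (slow start, doubled)
RTT 4: cwnd = 9 MSS (congestion avoidance, +1)

9


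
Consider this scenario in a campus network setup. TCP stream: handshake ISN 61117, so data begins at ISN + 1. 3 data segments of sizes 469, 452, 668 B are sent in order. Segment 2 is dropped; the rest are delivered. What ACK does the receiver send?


SYN uses sequence number 61117; first data byte = ISN + 1 = 61118.
Segment 1: SEQ = 61118, len = 469 B, covers [61118, 61586]
Segment 2: SEQ = 61587, len = 452 B, covers [61587, 62038] [LOST]
Segment 3: SEQ = 62039, len = 668 B, covers [62039, 62706]
In-order data received: bytes [61118, 61586] (segments 1..1).
Segment 2 missing -> gap begins at byte 61587; later segments buffered out of order.
Cumulative ACK = next expected in-order byte = 61118 + 469 = 61587

61587


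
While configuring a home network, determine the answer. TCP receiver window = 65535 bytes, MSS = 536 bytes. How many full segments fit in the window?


Given: RWND = 65535 bytes, MSS = 536 bytes
Full segments = floor(RWND / MSS)
Full segments = floor(65535 / 536)
Full segments = floor(122.2668) = 122

122


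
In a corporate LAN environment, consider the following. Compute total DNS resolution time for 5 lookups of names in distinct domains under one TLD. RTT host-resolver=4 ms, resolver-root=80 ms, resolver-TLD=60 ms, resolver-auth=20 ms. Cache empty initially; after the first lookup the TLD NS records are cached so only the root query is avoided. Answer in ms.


Lookup 1 (cold cache): local + root + TLD + auth = 4 + 80 + 60 + 20 = 164 ms
Lookups 2..5 (TLD NS cached -> skip root; new domain -> still ask TLD and auth): local + TLD + auth = 4 + 60 + 20 = 84 ms each
Remaining 4 lookups: 4 * 84 = 336 ms
Total = 164 + 336 = 500 ms

500


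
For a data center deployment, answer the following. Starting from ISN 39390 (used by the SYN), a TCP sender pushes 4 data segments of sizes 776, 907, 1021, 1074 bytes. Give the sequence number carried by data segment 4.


The SYN occupies sequence number ISN = 39390, so the first data byte is ISN + 1 = 39391.
SEQ of data segment i = (ISN + 1) + sum of payload sizes of segments 1..i-1.
Segment 1: SEQ = 39391, payload = 776 bytes
Segment 2: SEQ = 40167, payload = 907 bytes
Segment 3: SEQ = 41074, payload = 1021 bytes
Segment 4: SEQ = 42095, payload = 1074 bytes
SEQ of segment 4 = 39391 + 776 + 907 + 1021 = 42095

42095


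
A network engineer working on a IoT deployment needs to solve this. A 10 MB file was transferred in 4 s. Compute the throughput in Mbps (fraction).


Given: file = 10 MB, time = 4 s
File in Mb = 10 * 8 = 80 Mb
Throughput = 80 / 4 Mbps
Throughput = 20 Mbps

20


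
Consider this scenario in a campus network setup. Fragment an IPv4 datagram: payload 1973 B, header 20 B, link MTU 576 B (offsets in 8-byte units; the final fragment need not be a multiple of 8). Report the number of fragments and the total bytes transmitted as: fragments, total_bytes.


Max data per non-final fragment = floor((MTU - header)/8)*8 = floor((576 - 20)/8)*8 = floor(556/8)*8 = 552 B
Final fragment needs no 8-byte alignment: it can carry up to MTU - header = 556 B
Non-final fragments needed = ceil((payload - 556) / 552) = ceil(1417/552) = ceil(2.5670) = 3
Number of fragments = 3 + 1 = 4
Fragment sizes (data): 3 * 552 B + 317 B (last, 317 <= 556 OK)
Total bytes sent = payload + n_frags * header = 1973 + 4*20 = 1973 + 80 = 2053 B

4, 2053


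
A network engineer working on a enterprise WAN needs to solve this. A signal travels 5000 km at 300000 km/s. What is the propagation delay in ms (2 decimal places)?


Given: distance = 5000 km, speed = 300000 km/s
Delay = distance / speed = 5000 / 300000 seconds
Delay in ms = 5000 * 1000 / 300000
Delay = 16.6667 ms
Rounded to 2 dp = 16.67 ms

16.67


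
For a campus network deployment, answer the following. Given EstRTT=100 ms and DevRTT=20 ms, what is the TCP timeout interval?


Given: EstRTT = 100 ms, DevRTT = 20 ms
Timeout = EstRTT + 4 * DevRTT
4 * DevRTT = 4 * 20 = 80
Timeout = 100 + 80 = 180 ms

180


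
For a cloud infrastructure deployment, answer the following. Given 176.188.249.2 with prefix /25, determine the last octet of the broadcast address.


Given: IP = 176.188.249.2, prefix = /25
Host bits = 32 - 25 = 7
Network last octet = 2 AND mask = 0
Host part size = 2^7 - 1 = 127
Broadcast last octet = 0 OR 127 = 127

127


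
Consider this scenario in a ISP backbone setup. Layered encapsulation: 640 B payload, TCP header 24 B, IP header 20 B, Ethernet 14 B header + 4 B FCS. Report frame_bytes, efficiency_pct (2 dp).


TCP segment = 640 + 24 = 664 B
IP packet = 664 + 20 = 684 B
Ethernet frame = 684 + 14 + 4 = 702 B
Efficiency = app / frame = 640 / 702 = 0.911681 = 91.1681% -> 91.17% (2 dp)

702, 91.17


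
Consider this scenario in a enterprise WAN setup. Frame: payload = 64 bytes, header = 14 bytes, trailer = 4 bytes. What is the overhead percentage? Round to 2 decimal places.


Given: payload = 64 B, header = 14 B, trailer = 4 B
Overhead bytes = header + trailer = 14 + 4 = 18
Total frame = payload + overhead = 64 + 18 = 82
Overhead % = 18 / 82 * 100 = 21.9512% -> 21.95% (2 dp)

21.95


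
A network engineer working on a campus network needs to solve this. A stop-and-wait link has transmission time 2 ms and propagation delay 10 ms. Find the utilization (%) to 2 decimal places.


Given: Ttrans = 2 ms, Tprop = 10 ms
RTT = 2 * Tprop = 2 * 10 = 20 ms
U = Ttrans / (Ttrans + RTT)
U = 2 / (2 + 20)
U = 2 / 22 = 0.090909
U% = 9.09%

9.09


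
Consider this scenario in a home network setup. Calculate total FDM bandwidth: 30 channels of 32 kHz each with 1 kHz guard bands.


Given: 30 channels, 32 kHz each, guard = 1 kHz
Channel bandwidth = 30 * 32 = 960 kHz
Guard bands = 29 gaps * 1 kHz = 29 kHz
Total = 960 + 29 = 989 kHz

989


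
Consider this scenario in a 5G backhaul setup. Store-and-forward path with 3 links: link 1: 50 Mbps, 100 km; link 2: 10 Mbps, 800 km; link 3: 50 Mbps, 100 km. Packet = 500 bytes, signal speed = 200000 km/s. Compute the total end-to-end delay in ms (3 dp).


Packet = 500 bytes = 4000 bits. Store-and-forward: sum (t_trans + t_prop) per link.
Link 1: t_trans = 4000/(50*10^6) s = 0.0800 ms; t_prop = 100/200000 s = 0.5000 ms; subtotal = 0.5800 ms
Link 2: t_trans = 4000/(10*10^6) s = 0.4000 ms; t_prop = 800/200000 s = 4.0000 ms; subtotal = 4.4000 ms
Link 3: t_trans = 4000/(50*10^6) s = 0.0800 ms; t_prop = 100/200000 s = 0.5000 ms; subtotal = 0.5800 ms
End-to-end = 0.5800 + 4.4000 + 0.5800 = 5.5600 ms -> 5.560 ms (3 dp)

5.560


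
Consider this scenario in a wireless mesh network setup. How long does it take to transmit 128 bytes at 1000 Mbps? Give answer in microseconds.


Given: packet = 128 bytes, bandwidth = 1000 Mbps
Packet in bits = 128 * 8 = 1024 bits
Bandwidth = 1000 * 10^6 = 1000000000 bps
Time = 1024 / 1000000000 seconds
Time in us = 1024 * 10^6 / 1000000000 = 1.024

1.024


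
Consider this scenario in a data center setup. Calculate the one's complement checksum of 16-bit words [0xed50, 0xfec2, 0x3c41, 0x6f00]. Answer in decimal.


Given words: [0xed50, 0xfec2, 0x3c41, 0x6f00]
Step 1: Sum all words
Raw sum = 60752 + 65218 + 15425 + 28416 = 169811
Step 2: Fold carry: (38739 + 2) = 38741
One's complement = ~38741 & 0xFFFF = 26794

26794


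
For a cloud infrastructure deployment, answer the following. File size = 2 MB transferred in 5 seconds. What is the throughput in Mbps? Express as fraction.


Given: file = 2 MB, time = 5 s
File in Mb = 2 * 8 = 16 Mb
Throughput = 16 / 5 Mbps
Throughput = 16/5 Mbps

16/5


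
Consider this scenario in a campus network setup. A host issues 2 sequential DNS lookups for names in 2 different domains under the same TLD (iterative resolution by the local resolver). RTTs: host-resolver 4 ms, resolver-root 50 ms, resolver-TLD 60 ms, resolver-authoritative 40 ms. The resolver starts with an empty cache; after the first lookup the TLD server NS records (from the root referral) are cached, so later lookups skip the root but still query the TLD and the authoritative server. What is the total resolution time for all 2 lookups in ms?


Lookup 1 (cold cache): local + root + TLD + auth = 4 + 50 + 60 + 40 = 154 ms
Lookups 2..2 (TLD NS cached -> skip root; new domain -> still ask TLD and auth): local + TLD + auth = 4 + 60 + 40 = 104 ms each
Remaining 1 lookups: 1 * 104 = 104 ms
Total = 154 + 104 = 258 ms

258


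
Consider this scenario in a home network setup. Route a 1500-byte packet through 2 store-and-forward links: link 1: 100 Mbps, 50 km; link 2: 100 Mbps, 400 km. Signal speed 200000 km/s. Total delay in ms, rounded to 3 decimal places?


Packet = 1500 bytes = 12000 bits. Store-and-forward: sum (t_trans + t_prop) per link.
Link 1: t_trans = 12000/(100*10^6) s = 0.1200 ms; t_prop = 50/200000 s = 0.2500 ms; subtotal = 0.3700 ms
Link 2: t_trans = 12000/(100*10^6) s = 0.1200 ms; t_prop = 400/200000 s = 2.0000 ms; subtotal = 2.1200 ms
End-to-end = 0.3700 + 2.1200 = 2.4900 ms -> 2.490 ms (3 dp)

2.490


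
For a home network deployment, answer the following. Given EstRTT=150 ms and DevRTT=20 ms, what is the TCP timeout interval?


Given: EstRTT = 150 ms, DevRTT = 20 ms
Timeout = EstRTT + 4 * DevRTT
4 * DevRTT = 4 * 20 = 80
Timeout = 150 + 80 = 230 ms

230


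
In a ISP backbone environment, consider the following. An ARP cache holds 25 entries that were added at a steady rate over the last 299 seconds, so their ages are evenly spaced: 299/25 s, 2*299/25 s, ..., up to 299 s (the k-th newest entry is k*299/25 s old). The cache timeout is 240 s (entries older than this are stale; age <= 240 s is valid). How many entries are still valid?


Ages are k * 299/25 s for k = 1..25 (spacing = 11.9600 s).
Entry k is valid iff k * 299/25 <= 240 iff k <= 25 * 240 / 299 = 20.0669
n_valid = floor(20.0669) = 20
(n_stale = 25 - 20 = 5)

20


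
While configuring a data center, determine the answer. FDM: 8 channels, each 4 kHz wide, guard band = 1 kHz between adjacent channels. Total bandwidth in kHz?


Given: 8 channels, 4 kHz each, guard = 1 kHz
Channel bandwidth = 8 * 4 = 32 kHz
Guard bands = 7 gaps * 1 kHz = 7 kHz
Total = 32 + 7 = 39 kHz

39


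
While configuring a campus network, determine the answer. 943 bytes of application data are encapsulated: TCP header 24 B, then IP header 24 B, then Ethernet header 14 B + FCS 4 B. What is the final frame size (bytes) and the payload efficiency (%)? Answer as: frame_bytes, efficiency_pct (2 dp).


TCP segment = 943 + 24 = 967 B
IP packet = 967 + 24 = 991 B
Ethernet frame = 991 + 14 + 4 = 1009 B
Efficiency = app / frame = 943 / 1009 = 0.934589 = 93.4589% -> 93.46% (2 dp)

1009, 93.46


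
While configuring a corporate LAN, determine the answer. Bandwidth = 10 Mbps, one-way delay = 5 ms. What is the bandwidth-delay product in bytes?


Given: bandwidth = 10 Mbps, delay = 5 ms
BDP in bits = 10 * 10^6 * 5 / 1000
BDP in bits = 50000
BDP in bytes = 50000 / 8 = 6250

6250


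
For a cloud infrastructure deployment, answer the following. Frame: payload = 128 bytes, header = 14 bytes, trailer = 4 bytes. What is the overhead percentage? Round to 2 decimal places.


Given: payload = 128 B, header = 14 B, trailer = 4 B
Overhead bytes = header + trailer = 14 + 4 = 18
Total frame = payload + overhead = 128 + 18 = 146
Overhead % = 18 / 146 * 100 = 12.3288% -> 12.33% (2 dp)

12.33


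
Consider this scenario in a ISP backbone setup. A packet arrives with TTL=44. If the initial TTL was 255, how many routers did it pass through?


Given: initial TTL = 255, received TTL = 44
Hops = initial TTL - received TTL
Hops = 255 - 44 = 211

211


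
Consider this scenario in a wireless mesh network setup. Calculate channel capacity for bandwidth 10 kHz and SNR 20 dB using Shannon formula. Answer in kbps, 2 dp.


Given: B = 10 kHz, SNR = 20 dB
SNR linear = 10^(20/10) = 100
1 + SNR = 101
log2(101) = 6.6582114828
C = 10 * 1000 * 6.6582114828 = 66582.1148 bps
C = 66.582115 kbps -> 66.58 kbps (2 dp)

66.58


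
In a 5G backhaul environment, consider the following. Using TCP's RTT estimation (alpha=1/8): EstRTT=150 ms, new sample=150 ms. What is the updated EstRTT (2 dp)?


Given: EstRTT = 150 ms, SampleRTT = 150 ms, alpha = 1/8
New EstRTT = (1 - alpha) * EstRTT + alpha * SampleRTT
(7/8) * 150 = 131.25
(1/8) * 150 = 18.75
New EstRTT = 131.25 + 18.75 = 150 ms -> 150.00 ms (2 dp)

150.00


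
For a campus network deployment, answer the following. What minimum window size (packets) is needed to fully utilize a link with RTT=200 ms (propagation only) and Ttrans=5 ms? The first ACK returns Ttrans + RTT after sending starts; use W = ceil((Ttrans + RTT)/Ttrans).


Given: Ttrans = 5 ms, RTT = 200 ms (= 2 * Tprop, Tprop = 100 ms)
Time until first ACK returns = Ttrans + RTT = 5 + 200 = 205 ms
Need W * Ttrans >= Ttrans + RTT  ->  W >= (Ttrans + RTT) / Ttrans
(Ttrans + RTT) / Ttrans = 205 / 5 = 41
W_min = ceil(41) = 41

41


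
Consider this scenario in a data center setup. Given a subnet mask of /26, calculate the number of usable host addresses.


Given: subnet mask /26
Host bits = 32 - 26 = 6
Total addresses = 2^6 = 64
Usable hosts = 64 - 2 (network + broadcast) = 62

62


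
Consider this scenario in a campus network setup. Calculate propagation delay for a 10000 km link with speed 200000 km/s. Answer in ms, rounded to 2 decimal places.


Given: distance = 10000 km, speed = 200000 km/s
Delay = distance / speed = 10000 / 200000 seconds
Delay in ms = 10000 * 1000 / 200000
Delay = 50.0000 ms
Rounded to 2 dp = 50.00 ms

50.00


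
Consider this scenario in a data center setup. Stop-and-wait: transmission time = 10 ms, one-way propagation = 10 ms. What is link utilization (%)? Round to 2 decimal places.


Given: Ttrans = 10 ms, Tprop = 10 ms
RTT = 2 * Tprop = 2 * 10 = 20 ms
U = Ttrans / (Ttrans + RTT)
U = 10 / (10 + 20)
U = 10 / 30 = 0.333333
U% = 33.33%

33.33


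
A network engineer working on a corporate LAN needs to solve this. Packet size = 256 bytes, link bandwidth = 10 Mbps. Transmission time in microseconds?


Given: packet = 256 bytes, bandwidth = 10 Mbps
Packet in bits = 256 * 8 = 2048 bits
Bandwidth = 10 * 10^6 = 10000000 bps
Time = 2048 / 10000000 seconds
Time in us = 2048 * 10^6 / 10000000 = 204.8

204.8


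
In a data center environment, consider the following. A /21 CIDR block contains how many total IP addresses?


Given: CIDR prefix /21
Host bits = 32 - 21 = 11
Total addresses = 2^11 = 2048

2048


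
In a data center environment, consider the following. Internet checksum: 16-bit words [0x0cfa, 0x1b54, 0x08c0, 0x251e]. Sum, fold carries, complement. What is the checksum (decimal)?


Given words: [0x0cfa, 0x1b54, 0x08c0, 0x251e]
Step 1: Sum all words
Raw sum = 3322 + 6996 + 2240 + 9502 = 22060
One's complement = ~22060 & 0xFFFF = 43475

43475


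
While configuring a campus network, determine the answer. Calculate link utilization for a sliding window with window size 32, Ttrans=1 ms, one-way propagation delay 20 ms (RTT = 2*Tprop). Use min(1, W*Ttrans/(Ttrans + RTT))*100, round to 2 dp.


Given: W = 32, Ttrans = 1 ms, RTT = 40 ms (= 2 * Tprop, Tprop = 20 ms)
Cycle time = Ttrans + RTT = 1 + 40 = 41 ms (first packet sent until its ACK returns)
W * Ttrans = 32 * 1 = 32 ms of sending per cycle
W * Ttrans / (Ttrans + RTT) = 32 / 41 = 0.780488
U = min(1, 0.780488) = 0.780488
U% = 78.05%

78.05


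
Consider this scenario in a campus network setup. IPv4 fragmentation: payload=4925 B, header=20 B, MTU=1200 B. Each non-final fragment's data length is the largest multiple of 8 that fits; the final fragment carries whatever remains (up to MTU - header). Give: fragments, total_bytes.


Max data per non-final fragment = floor((MTU - header)/8)*8 = floor((1200 - 20)/8)*8 = floor(1180/8)*8 = 1176 B
Final fragment needs no 8-byte alignment: it can carry up to MTU - header = 1180 B
Non-final fragments needed = ceil((payload - 1180) / 1176) = ceil(3745/1176) = ceil(3.1845) = 4
Number of fragments = 4 + 1 = 5
Fragment sizes (data): 4 * 1176 B + 221 B (last, 221 <= 1180 OK)
Total bytes sent = payload + n_frags * header = 4925 + 5*20 = 4925 + 100 = 5025 B

5, 5025


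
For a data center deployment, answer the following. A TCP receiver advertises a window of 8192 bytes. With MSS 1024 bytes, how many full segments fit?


Given: RWND = 8192 bytes, MSS = 1024 bytes
Full segments = floor(RWND / MSS)
Full segments = floor(8192 / 1024)
Full segments = floor(8.0) = 8

8


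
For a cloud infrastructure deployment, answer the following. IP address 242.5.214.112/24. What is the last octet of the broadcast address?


Given: IP = 242.5.214.112, prefix = /24
Host bits = 32 - 24 = 8
Network last octet = 112 AND mask = 0
Host part size = 2^8 - 1 = 255
Broadcast last octet = 0 OR 255 = 255

255


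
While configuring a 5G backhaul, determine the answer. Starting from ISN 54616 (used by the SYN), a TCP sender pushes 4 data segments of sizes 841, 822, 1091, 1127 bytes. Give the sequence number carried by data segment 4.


The SYN occupies sequence number ISN = 54616, so the first data byte is ISN + 1 = 54617.
SEQ of data segment i = (ISN + 1) + sum of payload sizes of segments 1..i-1.
Segment 1: SEQ = 54617, payload = 841 bytes
Segment 2: SEQ = 55458, payload = 822 bytes
Segment 3: SEQ = 56280, payload = 1091 bytes
Segment 4: SEQ = 57371, payload = 1127 bytes
SEQ of segment 4 = 54617 + 841 + 822 + 1091 = 57371

57371


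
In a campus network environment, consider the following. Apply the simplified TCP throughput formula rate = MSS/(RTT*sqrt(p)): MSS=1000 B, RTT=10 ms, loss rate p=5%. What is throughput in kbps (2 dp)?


Given: MSS = 1000 bytes, RTT = 10 ms, loss = 5%
RTT in seconds = 10 / 1000 = 0.01
Loss rate = 5% = 0.05
sqrt(loss) = sqrt(0.05) = 0.223606797750
Throughput (bytes/s) = 1000 / (0.01 * 0.223606797750) = 447213.5955
Throughput (kbps) = 447213.5955 * 8 / 1000 = 3577.708764 -> 3577.71 kbps (2 dp)

3577.71


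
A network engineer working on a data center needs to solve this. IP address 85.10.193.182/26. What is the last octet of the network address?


Given: IP = 85.10.193.182, prefix = /26
Subnet mask = 255.255.255.192
Last octet of IP: 182
Last octet of mask: 192
Network last octet = 182 AND 192 = 128

128


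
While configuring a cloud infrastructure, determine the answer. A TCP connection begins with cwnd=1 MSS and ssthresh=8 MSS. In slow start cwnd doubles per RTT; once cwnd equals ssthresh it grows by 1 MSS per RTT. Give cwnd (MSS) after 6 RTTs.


RTT 0: cwnd = 1 MSS (initial)
RTT 1: cwnd = 2 MSS (slow start, doubled)
RTT 2: cwnd = 4 MSS (slow start, doubled)
RTT 3: cwnd = 8 MSS (slow start, doubled)
RTT 4: cwnd = 9 MSS (congestion avoidance, +1)
RTT 5: cwnd = 10 MSS (congestion avoidance, +1)
RTT 6: cwnd = 11 MSS (congestion avoidance, +1)

11


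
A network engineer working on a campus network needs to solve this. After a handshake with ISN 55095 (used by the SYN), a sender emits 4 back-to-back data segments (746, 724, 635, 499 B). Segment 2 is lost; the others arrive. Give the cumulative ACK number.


SYN uses sequence number 55095; first data byte = ISN + 1 = 55096.
Segment 1: SEQ = 55096, len = 746 B, covers [55096, 55841]
Segment 2: SEQ = 55842, len = 724 B, covers [55842, 56565] [LOST]
Segment 3: SEQ = 56566, len = 635 B, covers [56566, 57200]
Segment 4: SEQ = 57201, len = 499 B, covers [57201, 57699]
In-order data received: bytes [55096, 55841] (segments 1..1).
Segment 2 missing -> gap begins at byte 55842; later segments buffered out of order.
Cumulative ACK = next expected in-order byte = 55096 + 746 = 55842

55842


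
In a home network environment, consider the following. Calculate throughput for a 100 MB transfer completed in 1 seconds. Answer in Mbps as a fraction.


Given: file = 100 MB, time = 1 s
File in Mb = 100 * 8 = 800 Mb
Throughput = 800 / 1 Mbps
Throughput = 800 Mbps

800


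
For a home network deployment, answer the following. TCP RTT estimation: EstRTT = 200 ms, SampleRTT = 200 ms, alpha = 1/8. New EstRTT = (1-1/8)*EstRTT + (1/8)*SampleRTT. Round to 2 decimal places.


Given: EstRTT = 200 ms, SampleRTT = 200 ms, alpha = 1/8
New EstRTT = (1 - alpha) * EstRTT + alpha * SampleRTT
(7/8) * 200 = 175
(1/8) * 200 = 25
New EstRTT = 175 + 25 = 200 ms -> 200.00 ms (2 dp)

200.00


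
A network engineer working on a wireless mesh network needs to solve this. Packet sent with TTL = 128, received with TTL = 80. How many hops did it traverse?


Given: initial TTL = 128, received TTL = 80
Hops = initial TTL - received TTL
Hops = 128 - 80 = 48

48


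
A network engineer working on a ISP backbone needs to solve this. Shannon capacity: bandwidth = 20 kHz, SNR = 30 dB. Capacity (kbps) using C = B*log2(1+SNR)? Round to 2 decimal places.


Given: B = 20 kHz, SNR = 30 dB
SNR linear = 10^(30/10) = 1000
1 + SNR = 1001
log2(1001) = 9.9672262588
C = 20 * 1000 * 9.9672262588 = 199344.5252 bps
C = 199.344525 kbps -> 199.34 kbps (2 dp)

199.34


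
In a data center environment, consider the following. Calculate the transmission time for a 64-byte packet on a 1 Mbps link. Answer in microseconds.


Given: packet = 64 bytes, bandwidth = 1 Mbps
Packet in bits = 64 * 8 = 512 bits
Bandwidth = 1 * 10^6 = 1000000 bps
Time = 512 / 1000000 seconds
Time in us = 512 * 10^6 / 1000000 = 512

512


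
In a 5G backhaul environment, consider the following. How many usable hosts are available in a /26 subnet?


Given: subnet mask /26
Host bits = 32 - 26 = 6
Total addresses = 2^6 = 64
Usable hosts = 64 - 2 (network + broadcast) = 62

62


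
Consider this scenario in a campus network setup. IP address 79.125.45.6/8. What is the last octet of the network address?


Given: IP = 79.125.45.6, prefix = /8
Subnet mask = 255.0.0.0
Last octet of IP: 6
Last octet of mask: 0
Network last octet = 6 AND 0 = 0

0


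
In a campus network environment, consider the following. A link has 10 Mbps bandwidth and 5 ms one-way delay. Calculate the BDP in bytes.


Given: bandwidth = 10 Mbps, delay = 5 ms
BDP in bits = 10 * 10^6 * 5 / 1000
BDP in bits = 50000
BDP in bytes = 50000 / 8 = 6250

6250


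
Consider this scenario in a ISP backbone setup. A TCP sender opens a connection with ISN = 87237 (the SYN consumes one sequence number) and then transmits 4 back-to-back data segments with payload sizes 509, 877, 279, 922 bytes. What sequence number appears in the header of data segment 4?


The SYN occupies sequence number ISN = 87237, so the first data byte is ISN + 1 = 87238.
SEQ of data segment i = (ISN + 1) + sum of payload sizes of segments 1..i-1.
Segment 1: SEQ = 87238, payload = 509 bytes
Segment 2: SEQ = 87747, payload = 877 bytes
Segment 3: SEQ = 88624, payload = 279 bytes
Segment 4: SEQ = 88903, payload = 922 bytes
SEQ of segment 4 = 87238 + 509 + 877 + 279 = 88903

88903


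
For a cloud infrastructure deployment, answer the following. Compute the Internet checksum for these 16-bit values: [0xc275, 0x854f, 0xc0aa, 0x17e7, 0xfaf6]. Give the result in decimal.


Given words: [0xc275, 0x854f, 0xc0aa, 0x17e7, 0xfaf6]
Step 1: Sum all words
Raw sum = 49781 + 34127 + 49322 + 6119 + 64246 = 203595
Step 2: Fold carry: (6987 + 3) = 6990
One's complement = ~6990 & 0xFFFF = 58545

58545


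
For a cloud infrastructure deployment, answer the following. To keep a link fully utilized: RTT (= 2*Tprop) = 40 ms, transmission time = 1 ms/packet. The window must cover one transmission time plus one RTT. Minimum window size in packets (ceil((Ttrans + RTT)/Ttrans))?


Given: Ttrans = 1 ms, RTT = 40 ms (= 2 * Tprop, Tprop = 20 ms)
Time until first ACK returns = Ttrans + RTT = 1 + 40 = 41 ms
Need W * Ttrans >= Ttrans + RTT  ->  W >= (Ttrans + RTT) / Ttrans
(Ttrans + RTT) / Ttrans = 41 / 1 = 41
W_min = ceil(41) = 41

41


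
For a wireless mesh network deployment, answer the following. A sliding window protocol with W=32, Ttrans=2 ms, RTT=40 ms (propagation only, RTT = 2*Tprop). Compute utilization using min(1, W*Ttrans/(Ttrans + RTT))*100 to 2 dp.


Given: W = 32, Ttrans = 2 ms, RTT = 40 ms (= 2 * Tprop, Tprop = 20 ms)
Cycle time = Ttrans + RTT = 2 + 40 = 42 ms (first packet sent until its ACK returns)
W * Ttrans = 32 * 2 = 64 ms of sending per cycle
W * Ttrans / (Ttrans + RTT) = 64 / 42 = 1.523810
U = min(1, 1.523810) = 1.000000
U% = 100.00%

100.00


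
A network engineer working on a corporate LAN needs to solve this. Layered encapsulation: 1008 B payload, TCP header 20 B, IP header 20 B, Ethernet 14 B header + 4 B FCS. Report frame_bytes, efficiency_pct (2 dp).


TCP segment = 1008 + 20 = 1028 B
IP packet = 1028 + 20 = 1048 B
Ethernet frame = 1048 + 14 + 4 = 1066 B
Efficiency = app / frame = 1008 / 1066 = 0.945591 = 94.5591% -> 94.56% (2 dp)

1066, 94.56


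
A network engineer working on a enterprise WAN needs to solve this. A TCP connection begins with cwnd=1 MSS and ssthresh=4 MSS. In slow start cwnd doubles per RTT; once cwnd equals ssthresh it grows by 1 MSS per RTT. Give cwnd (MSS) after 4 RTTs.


RTT 0: cwnd = 1 MSS (initial)
RTT 1: cwnd = 2 MSS (slow start, doubled)
RTT 2: cwnd = 4 MSS (slow start, doubled)
RTT 3: cwnd = 5 MSS (congestion avoidance, +1)
RTT 4: cwnd = 6 MSS (congestion avoidance, +1)

6


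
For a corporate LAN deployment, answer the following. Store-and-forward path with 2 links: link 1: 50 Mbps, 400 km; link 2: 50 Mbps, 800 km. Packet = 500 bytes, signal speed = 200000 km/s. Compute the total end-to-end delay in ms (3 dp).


Packet = 500 bytes = 4000 bits. Store-and-forward: sum (t_trans + t_prop) per link.
Link 1: t_trans = 4000/(50*10^6) s = 0.0800 ms; t_prop = 400/200000 s = 2.0000 ms; subtotal = 2.0800 ms
Link 2: t_trans = 4000/(50*10^6) s = 0.0800 ms; t_prop = 800/200000 s = 4.0000 ms; subtotal = 4.0800 ms
End-to-end = 2.0800 + 4.0800 = 6.1600 ms -> 6.160 ms (3 dp)

6.160


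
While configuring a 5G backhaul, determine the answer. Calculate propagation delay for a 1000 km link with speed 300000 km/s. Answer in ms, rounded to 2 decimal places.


Given: distance = 1000 km, speed = 300000 km/s
Delay = distance / speed = 1000 / 300000 seconds
Delay in ms = 1000 * 1000 / 300000
Delay = 3.3333 ms
Rounded to 2 dp = 3.33 ms

3.33
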